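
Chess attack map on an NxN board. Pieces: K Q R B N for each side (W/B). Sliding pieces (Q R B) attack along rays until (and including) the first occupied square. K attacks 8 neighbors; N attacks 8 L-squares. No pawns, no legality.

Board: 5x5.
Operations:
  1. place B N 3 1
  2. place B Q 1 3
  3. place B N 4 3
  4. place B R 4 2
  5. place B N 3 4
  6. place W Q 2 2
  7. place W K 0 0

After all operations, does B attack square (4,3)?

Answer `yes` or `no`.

Op 1: place BN@(3,1)
Op 2: place BQ@(1,3)
Op 3: place BN@(4,3)
Op 4: place BR@(4,2)
Op 5: place BN@(3,4)
Op 6: place WQ@(2,2)
Op 7: place WK@(0,0)
Per-piece attacks for B:
  BQ@(1,3): attacks (1,4) (1,2) (1,1) (1,0) (2,3) (3,3) (4,3) (0,3) (2,4) (2,2) (0,4) (0,2) [ray(1,0) blocked at (4,3); ray(1,-1) blocked at (2,2)]
  BN@(3,1): attacks (4,3) (2,3) (1,2) (1,0)
  BN@(3,4): attacks (4,2) (2,2) (1,3)
  BR@(4,2): attacks (4,3) (4,1) (4,0) (3,2) (2,2) [ray(0,1) blocked at (4,3); ray(-1,0) blocked at (2,2)]
  BN@(4,3): attacks (2,4) (3,1) (2,2)
B attacks (4,3): yes

Answer: yes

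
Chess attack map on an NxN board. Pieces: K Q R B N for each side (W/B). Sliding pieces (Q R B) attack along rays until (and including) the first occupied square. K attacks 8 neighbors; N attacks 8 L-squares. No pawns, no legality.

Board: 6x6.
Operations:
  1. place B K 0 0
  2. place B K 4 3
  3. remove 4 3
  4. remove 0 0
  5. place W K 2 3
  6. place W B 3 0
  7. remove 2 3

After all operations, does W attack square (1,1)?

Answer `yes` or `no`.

Answer: no

Derivation:
Op 1: place BK@(0,0)
Op 2: place BK@(4,3)
Op 3: remove (4,3)
Op 4: remove (0,0)
Op 5: place WK@(2,3)
Op 6: place WB@(3,0)
Op 7: remove (2,3)
Per-piece attacks for W:
  WB@(3,0): attacks (4,1) (5,2) (2,1) (1,2) (0,3)
W attacks (1,1): no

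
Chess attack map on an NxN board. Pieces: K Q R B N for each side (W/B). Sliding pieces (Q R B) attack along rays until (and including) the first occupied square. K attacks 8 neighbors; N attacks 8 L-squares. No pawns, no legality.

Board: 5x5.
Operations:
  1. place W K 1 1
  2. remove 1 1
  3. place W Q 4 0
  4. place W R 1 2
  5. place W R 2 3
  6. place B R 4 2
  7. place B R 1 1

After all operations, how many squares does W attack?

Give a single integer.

Answer: 19

Derivation:
Op 1: place WK@(1,1)
Op 2: remove (1,1)
Op 3: place WQ@(4,0)
Op 4: place WR@(1,2)
Op 5: place WR@(2,3)
Op 6: place BR@(4,2)
Op 7: place BR@(1,1)
Per-piece attacks for W:
  WR@(1,2): attacks (1,3) (1,4) (1,1) (2,2) (3,2) (4,2) (0,2) [ray(0,-1) blocked at (1,1); ray(1,0) blocked at (4,2)]
  WR@(2,3): attacks (2,4) (2,2) (2,1) (2,0) (3,3) (4,3) (1,3) (0,3)
  WQ@(4,0): attacks (4,1) (4,2) (3,0) (2,0) (1,0) (0,0) (3,1) (2,2) (1,3) (0,4) [ray(0,1) blocked at (4,2)]
Union (19 distinct): (0,0) (0,2) (0,3) (0,4) (1,0) (1,1) (1,3) (1,4) (2,0) (2,1) (2,2) (2,4) (3,0) (3,1) (3,2) (3,3) (4,1) (4,2) (4,3)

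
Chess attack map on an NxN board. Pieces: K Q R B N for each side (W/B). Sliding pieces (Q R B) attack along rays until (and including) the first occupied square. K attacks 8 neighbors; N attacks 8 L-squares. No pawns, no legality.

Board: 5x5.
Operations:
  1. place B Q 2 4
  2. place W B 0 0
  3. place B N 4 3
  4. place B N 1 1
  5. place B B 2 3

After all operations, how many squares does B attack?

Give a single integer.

Op 1: place BQ@(2,4)
Op 2: place WB@(0,0)
Op 3: place BN@(4,3)
Op 4: place BN@(1,1)
Op 5: place BB@(2,3)
Per-piece attacks for B:
  BN@(1,1): attacks (2,3) (3,2) (0,3) (3,0)
  BB@(2,3): attacks (3,4) (3,2) (4,1) (1,4) (1,2) (0,1)
  BQ@(2,4): attacks (2,3) (3,4) (4,4) (1,4) (0,4) (3,3) (4,2) (1,3) (0,2) [ray(0,-1) blocked at (2,3)]
  BN@(4,3): attacks (2,4) (3,1) (2,2)
Union (18 distinct): (0,1) (0,2) (0,3) (0,4) (1,2) (1,3) (1,4) (2,2) (2,3) (2,4) (3,0) (3,1) (3,2) (3,3) (3,4) (4,1) (4,2) (4,4)

Answer: 18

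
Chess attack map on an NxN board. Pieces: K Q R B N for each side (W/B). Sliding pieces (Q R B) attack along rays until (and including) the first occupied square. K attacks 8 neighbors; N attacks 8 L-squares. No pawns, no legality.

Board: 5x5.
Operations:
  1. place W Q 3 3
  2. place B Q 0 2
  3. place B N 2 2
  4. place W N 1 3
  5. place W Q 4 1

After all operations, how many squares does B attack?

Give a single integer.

Answer: 15

Derivation:
Op 1: place WQ@(3,3)
Op 2: place BQ@(0,2)
Op 3: place BN@(2,2)
Op 4: place WN@(1,3)
Op 5: place WQ@(4,1)
Per-piece attacks for B:
  BQ@(0,2): attacks (0,3) (0,4) (0,1) (0,0) (1,2) (2,2) (1,3) (1,1) (2,0) [ray(1,0) blocked at (2,2); ray(1,1) blocked at (1,3)]
  BN@(2,2): attacks (3,4) (4,3) (1,4) (0,3) (3,0) (4,1) (1,0) (0,1)
Union (15 distinct): (0,0) (0,1) (0,3) (0,4) (1,0) (1,1) (1,2) (1,3) (1,4) (2,0) (2,2) (3,0) (3,4) (4,1) (4,3)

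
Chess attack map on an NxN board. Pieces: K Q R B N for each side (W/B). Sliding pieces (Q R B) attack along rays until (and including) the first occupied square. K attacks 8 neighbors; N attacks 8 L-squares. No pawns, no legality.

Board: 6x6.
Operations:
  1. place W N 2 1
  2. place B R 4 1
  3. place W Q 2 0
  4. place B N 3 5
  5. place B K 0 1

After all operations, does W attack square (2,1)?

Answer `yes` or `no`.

Answer: yes

Derivation:
Op 1: place WN@(2,1)
Op 2: place BR@(4,1)
Op 3: place WQ@(2,0)
Op 4: place BN@(3,5)
Op 5: place BK@(0,1)
Per-piece attacks for W:
  WQ@(2,0): attacks (2,1) (3,0) (4,0) (5,0) (1,0) (0,0) (3,1) (4,2) (5,3) (1,1) (0,2) [ray(0,1) blocked at (2,1)]
  WN@(2,1): attacks (3,3) (4,2) (1,3) (0,2) (4,0) (0,0)
W attacks (2,1): yes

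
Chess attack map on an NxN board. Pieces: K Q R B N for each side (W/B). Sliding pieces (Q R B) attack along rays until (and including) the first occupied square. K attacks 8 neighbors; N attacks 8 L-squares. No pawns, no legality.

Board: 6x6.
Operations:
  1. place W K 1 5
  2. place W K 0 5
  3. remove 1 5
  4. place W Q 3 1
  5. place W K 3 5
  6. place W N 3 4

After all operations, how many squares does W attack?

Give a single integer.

Answer: 23

Derivation:
Op 1: place WK@(1,5)
Op 2: place WK@(0,5)
Op 3: remove (1,5)
Op 4: place WQ@(3,1)
Op 5: place WK@(3,5)
Op 6: place WN@(3,4)
Per-piece attacks for W:
  WK@(0,5): attacks (0,4) (1,5) (1,4)
  WQ@(3,1): attacks (3,2) (3,3) (3,4) (3,0) (4,1) (5,1) (2,1) (1,1) (0,1) (4,2) (5,3) (4,0) (2,2) (1,3) (0,4) (2,0) [ray(0,1) blocked at (3,4)]
  WN@(3,4): attacks (5,5) (1,5) (4,2) (5,3) (2,2) (1,3)
  WK@(3,5): attacks (3,4) (4,5) (2,5) (4,4) (2,4)
Union (23 distinct): (0,1) (0,4) (1,1) (1,3) (1,4) (1,5) (2,0) (2,1) (2,2) (2,4) (2,5) (3,0) (3,2) (3,3) (3,4) (4,0) (4,1) (4,2) (4,4) (4,5) (5,1) (5,3) (5,5)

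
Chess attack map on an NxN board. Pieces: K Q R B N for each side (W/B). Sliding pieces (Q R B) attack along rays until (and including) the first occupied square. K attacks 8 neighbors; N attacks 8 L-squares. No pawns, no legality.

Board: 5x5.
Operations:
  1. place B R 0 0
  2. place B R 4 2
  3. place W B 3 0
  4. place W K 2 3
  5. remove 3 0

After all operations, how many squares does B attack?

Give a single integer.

Answer: 14

Derivation:
Op 1: place BR@(0,0)
Op 2: place BR@(4,2)
Op 3: place WB@(3,0)
Op 4: place WK@(2,3)
Op 5: remove (3,0)
Per-piece attacks for B:
  BR@(0,0): attacks (0,1) (0,2) (0,3) (0,4) (1,0) (2,0) (3,0) (4,0)
  BR@(4,2): attacks (4,3) (4,4) (4,1) (4,0) (3,2) (2,2) (1,2) (0,2)
Union (14 distinct): (0,1) (0,2) (0,3) (0,4) (1,0) (1,2) (2,0) (2,2) (3,0) (3,2) (4,0) (4,1) (4,3) (4,4)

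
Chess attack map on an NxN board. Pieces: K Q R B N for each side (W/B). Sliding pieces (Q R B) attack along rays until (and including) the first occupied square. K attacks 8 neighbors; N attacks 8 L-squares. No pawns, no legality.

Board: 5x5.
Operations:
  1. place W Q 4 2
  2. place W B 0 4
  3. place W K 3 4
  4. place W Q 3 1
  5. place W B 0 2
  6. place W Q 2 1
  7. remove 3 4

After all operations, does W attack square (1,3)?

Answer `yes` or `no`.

Op 1: place WQ@(4,2)
Op 2: place WB@(0,4)
Op 3: place WK@(3,4)
Op 4: place WQ@(3,1)
Op 5: place WB@(0,2)
Op 6: place WQ@(2,1)
Op 7: remove (3,4)
Per-piece attacks for W:
  WB@(0,2): attacks (1,3) (2,4) (1,1) (2,0)
  WB@(0,4): attacks (1,3) (2,2) (3,1) [ray(1,-1) blocked at (3,1)]
  WQ@(2,1): attacks (2,2) (2,3) (2,4) (2,0) (3,1) (1,1) (0,1) (3,2) (4,3) (3,0) (1,2) (0,3) (1,0) [ray(1,0) blocked at (3,1)]
  WQ@(3,1): attacks (3,2) (3,3) (3,4) (3,0) (4,1) (2,1) (4,2) (4,0) (2,2) (1,3) (0,4) (2,0) [ray(-1,0) blocked at (2,1); ray(1,1) blocked at (4,2); ray(-1,1) blocked at (0,4)]
  WQ@(4,2): attacks (4,3) (4,4) (4,1) (4,0) (3,2) (2,2) (1,2) (0,2) (3,3) (2,4) (3,1) [ray(-1,0) blocked at (0,2); ray(-1,-1) blocked at (3,1)]
W attacks (1,3): yes

Answer: yes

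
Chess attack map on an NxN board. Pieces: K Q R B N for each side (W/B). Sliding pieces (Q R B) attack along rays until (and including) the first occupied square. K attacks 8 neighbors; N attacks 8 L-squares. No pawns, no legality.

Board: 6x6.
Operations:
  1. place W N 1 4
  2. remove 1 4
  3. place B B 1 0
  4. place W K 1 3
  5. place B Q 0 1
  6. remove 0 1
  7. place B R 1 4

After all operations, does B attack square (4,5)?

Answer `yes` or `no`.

Answer: no

Derivation:
Op 1: place WN@(1,4)
Op 2: remove (1,4)
Op 3: place BB@(1,0)
Op 4: place WK@(1,3)
Op 5: place BQ@(0,1)
Op 6: remove (0,1)
Op 7: place BR@(1,4)
Per-piece attacks for B:
  BB@(1,0): attacks (2,1) (3,2) (4,3) (5,4) (0,1)
  BR@(1,4): attacks (1,5) (1,3) (2,4) (3,4) (4,4) (5,4) (0,4) [ray(0,-1) blocked at (1,3)]
B attacks (4,5): no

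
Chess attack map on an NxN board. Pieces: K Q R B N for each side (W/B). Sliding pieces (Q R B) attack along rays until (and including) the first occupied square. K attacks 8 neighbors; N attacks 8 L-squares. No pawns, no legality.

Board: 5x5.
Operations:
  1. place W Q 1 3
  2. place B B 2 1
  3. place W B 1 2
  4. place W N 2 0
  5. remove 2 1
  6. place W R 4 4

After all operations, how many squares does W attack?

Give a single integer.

Answer: 19

Derivation:
Op 1: place WQ@(1,3)
Op 2: place BB@(2,1)
Op 3: place WB@(1,2)
Op 4: place WN@(2,0)
Op 5: remove (2,1)
Op 6: place WR@(4,4)
Per-piece attacks for W:
  WB@(1,2): attacks (2,3) (3,4) (2,1) (3,0) (0,3) (0,1)
  WQ@(1,3): attacks (1,4) (1,2) (2,3) (3,3) (4,3) (0,3) (2,4) (2,2) (3,1) (4,0) (0,4) (0,2) [ray(0,-1) blocked at (1,2)]
  WN@(2,0): attacks (3,2) (4,1) (1,2) (0,1)
  WR@(4,4): attacks (4,3) (4,2) (4,1) (4,0) (3,4) (2,4) (1,4) (0,4)
Union (19 distinct): (0,1) (0,2) (0,3) (0,4) (1,2) (1,4) (2,1) (2,2) (2,3) (2,4) (3,0) (3,1) (3,2) (3,3) (3,4) (4,0) (4,1) (4,2) (4,3)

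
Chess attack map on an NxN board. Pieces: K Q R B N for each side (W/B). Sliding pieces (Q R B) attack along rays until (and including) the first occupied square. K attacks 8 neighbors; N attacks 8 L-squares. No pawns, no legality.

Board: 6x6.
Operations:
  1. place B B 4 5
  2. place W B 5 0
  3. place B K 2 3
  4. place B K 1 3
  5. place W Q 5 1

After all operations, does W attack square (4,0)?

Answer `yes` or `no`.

Op 1: place BB@(4,5)
Op 2: place WB@(5,0)
Op 3: place BK@(2,3)
Op 4: place BK@(1,3)
Op 5: place WQ@(5,1)
Per-piece attacks for W:
  WB@(5,0): attacks (4,1) (3,2) (2,3) [ray(-1,1) blocked at (2,3)]
  WQ@(5,1): attacks (5,2) (5,3) (5,4) (5,5) (5,0) (4,1) (3,1) (2,1) (1,1) (0,1) (4,2) (3,3) (2,4) (1,5) (4,0) [ray(0,-1) blocked at (5,0)]
W attacks (4,0): yes

Answer: yes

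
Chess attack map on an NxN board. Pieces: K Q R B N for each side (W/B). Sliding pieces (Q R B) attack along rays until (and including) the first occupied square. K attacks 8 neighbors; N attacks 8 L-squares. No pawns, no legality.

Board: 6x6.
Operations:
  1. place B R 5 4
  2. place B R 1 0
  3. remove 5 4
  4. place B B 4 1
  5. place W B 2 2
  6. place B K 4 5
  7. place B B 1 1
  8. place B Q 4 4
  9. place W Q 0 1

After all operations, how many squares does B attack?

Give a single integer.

Answer: 26

Derivation:
Op 1: place BR@(5,4)
Op 2: place BR@(1,0)
Op 3: remove (5,4)
Op 4: place BB@(4,1)
Op 5: place WB@(2,2)
Op 6: place BK@(4,5)
Op 7: place BB@(1,1)
Op 8: place BQ@(4,4)
Op 9: place WQ@(0,1)
Per-piece attacks for B:
  BR@(1,0): attacks (1,1) (2,0) (3,0) (4,0) (5,0) (0,0) [ray(0,1) blocked at (1,1)]
  BB@(1,1): attacks (2,2) (2,0) (0,2) (0,0) [ray(1,1) blocked at (2,2)]
  BB@(4,1): attacks (5,2) (5,0) (3,2) (2,3) (1,4) (0,5) (3,0)
  BQ@(4,4): attacks (4,5) (4,3) (4,2) (4,1) (5,4) (3,4) (2,4) (1,4) (0,4) (5,5) (5,3) (3,5) (3,3) (2,2) [ray(0,1) blocked at (4,5); ray(0,-1) blocked at (4,1); ray(-1,-1) blocked at (2,2)]
  BK@(4,5): attacks (4,4) (5,5) (3,5) (5,4) (3,4)
Union (26 distinct): (0,0) (0,2) (0,4) (0,5) (1,1) (1,4) (2,0) (2,2) (2,3) (2,4) (3,0) (3,2) (3,3) (3,4) (3,5) (4,0) (4,1) (4,2) (4,3) (4,4) (4,5) (5,0) (5,2) (5,3) (5,4) (5,5)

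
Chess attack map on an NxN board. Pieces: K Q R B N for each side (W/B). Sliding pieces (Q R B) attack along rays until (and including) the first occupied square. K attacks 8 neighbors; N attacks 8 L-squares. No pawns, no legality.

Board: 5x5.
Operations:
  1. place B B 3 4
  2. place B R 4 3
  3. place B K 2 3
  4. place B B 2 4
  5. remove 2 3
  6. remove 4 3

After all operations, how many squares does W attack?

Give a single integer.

Op 1: place BB@(3,4)
Op 2: place BR@(4,3)
Op 3: place BK@(2,3)
Op 4: place BB@(2,4)
Op 5: remove (2,3)
Op 6: remove (4,3)
Per-piece attacks for W:
Union (0 distinct): (none)

Answer: 0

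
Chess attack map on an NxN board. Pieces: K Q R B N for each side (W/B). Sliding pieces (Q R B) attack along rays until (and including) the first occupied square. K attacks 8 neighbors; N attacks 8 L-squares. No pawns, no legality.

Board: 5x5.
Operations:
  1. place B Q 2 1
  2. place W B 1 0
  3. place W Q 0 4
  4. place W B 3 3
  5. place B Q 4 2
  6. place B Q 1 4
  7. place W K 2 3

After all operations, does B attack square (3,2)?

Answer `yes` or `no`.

Op 1: place BQ@(2,1)
Op 2: place WB@(1,0)
Op 3: place WQ@(0,4)
Op 4: place WB@(3,3)
Op 5: place BQ@(4,2)
Op 6: place BQ@(1,4)
Op 7: place WK@(2,3)
Per-piece attacks for B:
  BQ@(1,4): attacks (1,3) (1,2) (1,1) (1,0) (2,4) (3,4) (4,4) (0,4) (2,3) (0,3) [ray(0,-1) blocked at (1,0); ray(-1,0) blocked at (0,4); ray(1,-1) blocked at (2,3)]
  BQ@(2,1): attacks (2,2) (2,3) (2,0) (3,1) (4,1) (1,1) (0,1) (3,2) (4,3) (3,0) (1,2) (0,3) (1,0) [ray(0,1) blocked at (2,3); ray(-1,-1) blocked at (1,0)]
  BQ@(4,2): attacks (4,3) (4,4) (4,1) (4,0) (3,2) (2,2) (1,2) (0,2) (3,3) (3,1) (2,0) [ray(-1,1) blocked at (3,3)]
B attacks (3,2): yes

Answer: yes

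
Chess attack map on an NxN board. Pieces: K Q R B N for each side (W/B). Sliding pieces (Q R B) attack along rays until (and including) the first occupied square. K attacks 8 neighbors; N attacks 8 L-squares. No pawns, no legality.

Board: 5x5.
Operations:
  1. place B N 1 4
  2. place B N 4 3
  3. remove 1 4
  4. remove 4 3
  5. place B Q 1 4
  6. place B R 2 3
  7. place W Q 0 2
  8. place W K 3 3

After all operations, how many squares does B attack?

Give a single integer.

Answer: 14

Derivation:
Op 1: place BN@(1,4)
Op 2: place BN@(4,3)
Op 3: remove (1,4)
Op 4: remove (4,3)
Op 5: place BQ@(1,4)
Op 6: place BR@(2,3)
Op 7: place WQ@(0,2)
Op 8: place WK@(3,3)
Per-piece attacks for B:
  BQ@(1,4): attacks (1,3) (1,2) (1,1) (1,0) (2,4) (3,4) (4,4) (0,4) (2,3) (0,3) [ray(1,-1) blocked at (2,3)]
  BR@(2,3): attacks (2,4) (2,2) (2,1) (2,0) (3,3) (1,3) (0,3) [ray(1,0) blocked at (3,3)]
Union (14 distinct): (0,3) (0,4) (1,0) (1,1) (1,2) (1,3) (2,0) (2,1) (2,2) (2,3) (2,4) (3,3) (3,4) (4,4)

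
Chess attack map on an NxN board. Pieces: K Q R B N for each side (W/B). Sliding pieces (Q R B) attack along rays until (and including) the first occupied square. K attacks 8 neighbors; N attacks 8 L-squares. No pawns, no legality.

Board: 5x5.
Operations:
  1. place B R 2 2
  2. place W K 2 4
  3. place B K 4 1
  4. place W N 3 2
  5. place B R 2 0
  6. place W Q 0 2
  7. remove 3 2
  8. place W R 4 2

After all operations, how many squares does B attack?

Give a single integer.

Answer: 14

Derivation:
Op 1: place BR@(2,2)
Op 2: place WK@(2,4)
Op 3: place BK@(4,1)
Op 4: place WN@(3,2)
Op 5: place BR@(2,0)
Op 6: place WQ@(0,2)
Op 7: remove (3,2)
Op 8: place WR@(4,2)
Per-piece attacks for B:
  BR@(2,0): attacks (2,1) (2,2) (3,0) (4,0) (1,0) (0,0) [ray(0,1) blocked at (2,2)]
  BR@(2,2): attacks (2,3) (2,4) (2,1) (2,0) (3,2) (4,2) (1,2) (0,2) [ray(0,1) blocked at (2,4); ray(0,-1) blocked at (2,0); ray(1,0) blocked at (4,2); ray(-1,0) blocked at (0,2)]
  BK@(4,1): attacks (4,2) (4,0) (3,1) (3,2) (3,0)
Union (14 distinct): (0,0) (0,2) (1,0) (1,2) (2,0) (2,1) (2,2) (2,3) (2,4) (3,0) (3,1) (3,2) (4,0) (4,2)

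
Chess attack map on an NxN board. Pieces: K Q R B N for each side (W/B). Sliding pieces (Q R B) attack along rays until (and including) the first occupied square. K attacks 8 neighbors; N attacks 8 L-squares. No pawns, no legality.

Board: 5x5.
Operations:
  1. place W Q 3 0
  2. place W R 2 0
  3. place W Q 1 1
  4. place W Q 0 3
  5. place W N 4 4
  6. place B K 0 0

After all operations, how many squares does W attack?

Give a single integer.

Op 1: place WQ@(3,0)
Op 2: place WR@(2,0)
Op 3: place WQ@(1,1)
Op 4: place WQ@(0,3)
Op 5: place WN@(4,4)
Op 6: place BK@(0,0)
Per-piece attacks for W:
  WQ@(0,3): attacks (0,4) (0,2) (0,1) (0,0) (1,3) (2,3) (3,3) (4,3) (1,4) (1,2) (2,1) (3,0) [ray(0,-1) blocked at (0,0); ray(1,-1) blocked at (3,0)]
  WQ@(1,1): attacks (1,2) (1,3) (1,4) (1,0) (2,1) (3,1) (4,1) (0,1) (2,2) (3,3) (4,4) (2,0) (0,2) (0,0) [ray(1,1) blocked at (4,4); ray(1,-1) blocked at (2,0); ray(-1,-1) blocked at (0,0)]
  WR@(2,0): attacks (2,1) (2,2) (2,3) (2,4) (3,0) (1,0) (0,0) [ray(1,0) blocked at (3,0); ray(-1,0) blocked at (0,0)]
  WQ@(3,0): attacks (3,1) (3,2) (3,3) (3,4) (4,0) (2,0) (4,1) (2,1) (1,2) (0,3) [ray(-1,0) blocked at (2,0); ray(-1,1) blocked at (0,3)]
  WN@(4,4): attacks (3,2) (2,3)
Union (23 distinct): (0,0) (0,1) (0,2) (0,3) (0,4) (1,0) (1,2) (1,3) (1,4) (2,0) (2,1) (2,2) (2,3) (2,4) (3,0) (3,1) (3,2) (3,3) (3,4) (4,0) (4,1) (4,3) (4,4)

Answer: 23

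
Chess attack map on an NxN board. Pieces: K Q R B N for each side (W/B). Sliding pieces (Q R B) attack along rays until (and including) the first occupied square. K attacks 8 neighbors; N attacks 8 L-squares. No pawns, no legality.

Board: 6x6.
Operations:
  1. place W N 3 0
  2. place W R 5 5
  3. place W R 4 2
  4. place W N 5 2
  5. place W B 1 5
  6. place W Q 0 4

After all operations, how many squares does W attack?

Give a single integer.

Answer: 29

Derivation:
Op 1: place WN@(3,0)
Op 2: place WR@(5,5)
Op 3: place WR@(4,2)
Op 4: place WN@(5,2)
Op 5: place WB@(1,5)
Op 6: place WQ@(0,4)
Per-piece attacks for W:
  WQ@(0,4): attacks (0,5) (0,3) (0,2) (0,1) (0,0) (1,4) (2,4) (3,4) (4,4) (5,4) (1,5) (1,3) (2,2) (3,1) (4,0) [ray(1,1) blocked at (1,5)]
  WB@(1,5): attacks (2,4) (3,3) (4,2) (0,4) [ray(1,-1) blocked at (4,2); ray(-1,-1) blocked at (0,4)]
  WN@(3,0): attacks (4,2) (5,1) (2,2) (1,1)
  WR@(4,2): attacks (4,3) (4,4) (4,5) (4,1) (4,0) (5,2) (3,2) (2,2) (1,2) (0,2) [ray(1,0) blocked at (5,2)]
  WN@(5,2): attacks (4,4) (3,3) (4,0) (3,1)
  WR@(5,5): attacks (5,4) (5,3) (5,2) (4,5) (3,5) (2,5) (1,5) [ray(0,-1) blocked at (5,2); ray(-1,0) blocked at (1,5)]
Union (29 distinct): (0,0) (0,1) (0,2) (0,3) (0,4) (0,5) (1,1) (1,2) (1,3) (1,4) (1,5) (2,2) (2,4) (2,5) (3,1) (3,2) (3,3) (3,4) (3,5) (4,0) (4,1) (4,2) (4,3) (4,4) (4,5) (5,1) (5,2) (5,3) (5,4)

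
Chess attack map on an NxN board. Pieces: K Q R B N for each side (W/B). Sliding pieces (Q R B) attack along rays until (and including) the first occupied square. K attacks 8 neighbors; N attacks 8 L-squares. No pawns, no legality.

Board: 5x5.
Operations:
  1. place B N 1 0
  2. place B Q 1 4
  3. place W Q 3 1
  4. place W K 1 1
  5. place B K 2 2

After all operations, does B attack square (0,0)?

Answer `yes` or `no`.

Answer: no

Derivation:
Op 1: place BN@(1,0)
Op 2: place BQ@(1,4)
Op 3: place WQ@(3,1)
Op 4: place WK@(1,1)
Op 5: place BK@(2,2)
Per-piece attacks for B:
  BN@(1,0): attacks (2,2) (3,1) (0,2)
  BQ@(1,4): attacks (1,3) (1,2) (1,1) (2,4) (3,4) (4,4) (0,4) (2,3) (3,2) (4,1) (0,3) [ray(0,-1) blocked at (1,1)]
  BK@(2,2): attacks (2,3) (2,1) (3,2) (1,2) (3,3) (3,1) (1,3) (1,1)
B attacks (0,0): no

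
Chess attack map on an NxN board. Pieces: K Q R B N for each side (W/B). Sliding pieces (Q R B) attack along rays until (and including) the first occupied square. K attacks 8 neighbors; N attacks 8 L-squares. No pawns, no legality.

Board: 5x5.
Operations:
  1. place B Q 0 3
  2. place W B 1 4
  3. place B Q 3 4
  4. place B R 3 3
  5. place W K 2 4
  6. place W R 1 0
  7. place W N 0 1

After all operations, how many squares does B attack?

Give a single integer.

Answer: 17

Derivation:
Op 1: place BQ@(0,3)
Op 2: place WB@(1,4)
Op 3: place BQ@(3,4)
Op 4: place BR@(3,3)
Op 5: place WK@(2,4)
Op 6: place WR@(1,0)
Op 7: place WN@(0,1)
Per-piece attacks for B:
  BQ@(0,3): attacks (0,4) (0,2) (0,1) (1,3) (2,3) (3,3) (1,4) (1,2) (2,1) (3,0) [ray(0,-1) blocked at (0,1); ray(1,0) blocked at (3,3); ray(1,1) blocked at (1,4)]
  BR@(3,3): attacks (3,4) (3,2) (3,1) (3,0) (4,3) (2,3) (1,3) (0,3) [ray(0,1) blocked at (3,4); ray(-1,0) blocked at (0,3)]
  BQ@(3,4): attacks (3,3) (4,4) (2,4) (4,3) (2,3) (1,2) (0,1) [ray(0,-1) blocked at (3,3); ray(-1,0) blocked at (2,4); ray(-1,-1) blocked at (0,1)]
Union (17 distinct): (0,1) (0,2) (0,3) (0,4) (1,2) (1,3) (1,4) (2,1) (2,3) (2,4) (3,0) (3,1) (3,2) (3,3) (3,4) (4,3) (4,4)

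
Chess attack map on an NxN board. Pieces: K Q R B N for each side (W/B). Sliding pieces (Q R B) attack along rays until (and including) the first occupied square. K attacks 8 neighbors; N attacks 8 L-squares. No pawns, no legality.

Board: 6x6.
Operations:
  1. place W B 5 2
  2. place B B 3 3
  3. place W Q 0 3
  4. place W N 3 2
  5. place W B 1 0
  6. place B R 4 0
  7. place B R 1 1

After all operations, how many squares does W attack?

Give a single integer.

Op 1: place WB@(5,2)
Op 2: place BB@(3,3)
Op 3: place WQ@(0,3)
Op 4: place WN@(3,2)
Op 5: place WB@(1,0)
Op 6: place BR@(4,0)
Op 7: place BR@(1,1)
Per-piece attacks for W:
  WQ@(0,3): attacks (0,4) (0,5) (0,2) (0,1) (0,0) (1,3) (2,3) (3,3) (1,4) (2,5) (1,2) (2,1) (3,0) [ray(1,0) blocked at (3,3)]
  WB@(1,0): attacks (2,1) (3,2) (0,1) [ray(1,1) blocked at (3,2)]
  WN@(3,2): attacks (4,4) (5,3) (2,4) (1,3) (4,0) (5,1) (2,0) (1,1)
  WB@(5,2): attacks (4,3) (3,4) (2,5) (4,1) (3,0)
Union (24 distinct): (0,0) (0,1) (0,2) (0,4) (0,5) (1,1) (1,2) (1,3) (1,4) (2,0) (2,1) (2,3) (2,4) (2,5) (3,0) (3,2) (3,3) (3,4) (4,0) (4,1) (4,3) (4,4) (5,1) (5,3)

Answer: 24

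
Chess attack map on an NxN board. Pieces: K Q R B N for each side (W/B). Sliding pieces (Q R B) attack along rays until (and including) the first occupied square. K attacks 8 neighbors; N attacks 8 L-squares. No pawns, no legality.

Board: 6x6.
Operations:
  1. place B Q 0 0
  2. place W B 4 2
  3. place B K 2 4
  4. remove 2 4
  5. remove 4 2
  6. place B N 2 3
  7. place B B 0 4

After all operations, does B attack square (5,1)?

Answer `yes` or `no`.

Op 1: place BQ@(0,0)
Op 2: place WB@(4,2)
Op 3: place BK@(2,4)
Op 4: remove (2,4)
Op 5: remove (4,2)
Op 6: place BN@(2,3)
Op 7: place BB@(0,4)
Per-piece attacks for B:
  BQ@(0,0): attacks (0,1) (0,2) (0,3) (0,4) (1,0) (2,0) (3,0) (4,0) (5,0) (1,1) (2,2) (3,3) (4,4) (5,5) [ray(0,1) blocked at (0,4)]
  BB@(0,4): attacks (1,5) (1,3) (2,2) (3,1) (4,0)
  BN@(2,3): attacks (3,5) (4,4) (1,5) (0,4) (3,1) (4,2) (1,1) (0,2)
B attacks (5,1): no

Answer: no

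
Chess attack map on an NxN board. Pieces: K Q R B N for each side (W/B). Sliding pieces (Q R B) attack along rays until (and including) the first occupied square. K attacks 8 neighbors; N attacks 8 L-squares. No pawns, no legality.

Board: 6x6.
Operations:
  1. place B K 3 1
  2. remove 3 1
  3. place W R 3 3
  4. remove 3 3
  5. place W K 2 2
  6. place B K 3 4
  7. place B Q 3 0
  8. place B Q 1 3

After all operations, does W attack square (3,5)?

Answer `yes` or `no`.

Answer: no

Derivation:
Op 1: place BK@(3,1)
Op 2: remove (3,1)
Op 3: place WR@(3,3)
Op 4: remove (3,3)
Op 5: place WK@(2,2)
Op 6: place BK@(3,4)
Op 7: place BQ@(3,0)
Op 8: place BQ@(1,3)
Per-piece attacks for W:
  WK@(2,2): attacks (2,3) (2,1) (3,2) (1,2) (3,3) (3,1) (1,3) (1,1)
W attacks (3,5): no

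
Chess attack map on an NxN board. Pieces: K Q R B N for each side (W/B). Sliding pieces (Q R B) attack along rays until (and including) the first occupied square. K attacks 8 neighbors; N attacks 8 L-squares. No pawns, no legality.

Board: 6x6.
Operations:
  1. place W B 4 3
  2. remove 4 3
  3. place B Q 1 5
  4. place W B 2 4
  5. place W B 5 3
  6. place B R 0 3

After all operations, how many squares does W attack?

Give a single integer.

Op 1: place WB@(4,3)
Op 2: remove (4,3)
Op 3: place BQ@(1,5)
Op 4: place WB@(2,4)
Op 5: place WB@(5,3)
Op 6: place BR@(0,3)
Per-piece attacks for W:
  WB@(2,4): attacks (3,5) (3,3) (4,2) (5,1) (1,5) (1,3) (0,2) [ray(-1,1) blocked at (1,5)]
  WB@(5,3): attacks (4,4) (3,5) (4,2) (3,1) (2,0)
Union (10 distinct): (0,2) (1,3) (1,5) (2,0) (3,1) (3,3) (3,5) (4,2) (4,4) (5,1)

Answer: 10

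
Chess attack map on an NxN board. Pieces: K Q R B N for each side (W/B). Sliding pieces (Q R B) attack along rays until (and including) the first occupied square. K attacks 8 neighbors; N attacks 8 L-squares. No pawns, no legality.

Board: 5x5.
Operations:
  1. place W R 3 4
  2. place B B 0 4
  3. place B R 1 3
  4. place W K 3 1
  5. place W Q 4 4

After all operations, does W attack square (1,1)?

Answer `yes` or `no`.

Answer: yes

Derivation:
Op 1: place WR@(3,4)
Op 2: place BB@(0,4)
Op 3: place BR@(1,3)
Op 4: place WK@(3,1)
Op 5: place WQ@(4,4)
Per-piece attacks for W:
  WK@(3,1): attacks (3,2) (3,0) (4,1) (2,1) (4,2) (4,0) (2,2) (2,0)
  WR@(3,4): attacks (3,3) (3,2) (3,1) (4,4) (2,4) (1,4) (0,4) [ray(0,-1) blocked at (3,1); ray(1,0) blocked at (4,4); ray(-1,0) blocked at (0,4)]
  WQ@(4,4): attacks (4,3) (4,2) (4,1) (4,0) (3,4) (3,3) (2,2) (1,1) (0,0) [ray(-1,0) blocked at (3,4)]
W attacks (1,1): yes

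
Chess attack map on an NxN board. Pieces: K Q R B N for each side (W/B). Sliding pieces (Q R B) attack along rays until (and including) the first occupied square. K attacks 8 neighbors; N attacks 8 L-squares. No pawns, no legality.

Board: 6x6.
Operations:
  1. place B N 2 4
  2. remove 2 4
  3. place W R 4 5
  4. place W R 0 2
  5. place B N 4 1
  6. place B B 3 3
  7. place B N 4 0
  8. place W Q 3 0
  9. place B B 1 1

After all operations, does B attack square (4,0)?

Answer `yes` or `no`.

Op 1: place BN@(2,4)
Op 2: remove (2,4)
Op 3: place WR@(4,5)
Op 4: place WR@(0,2)
Op 5: place BN@(4,1)
Op 6: place BB@(3,3)
Op 7: place BN@(4,0)
Op 8: place WQ@(3,0)
Op 9: place BB@(1,1)
Per-piece attacks for B:
  BB@(1,1): attacks (2,2) (3,3) (2,0) (0,2) (0,0) [ray(1,1) blocked at (3,3); ray(-1,1) blocked at (0,2)]
  BB@(3,3): attacks (4,4) (5,5) (4,2) (5,1) (2,4) (1,5) (2,2) (1,1) [ray(-1,-1) blocked at (1,1)]
  BN@(4,0): attacks (5,2) (3,2) (2,1)
  BN@(4,1): attacks (5,3) (3,3) (2,2) (2,0)
B attacks (4,0): no

Answer: no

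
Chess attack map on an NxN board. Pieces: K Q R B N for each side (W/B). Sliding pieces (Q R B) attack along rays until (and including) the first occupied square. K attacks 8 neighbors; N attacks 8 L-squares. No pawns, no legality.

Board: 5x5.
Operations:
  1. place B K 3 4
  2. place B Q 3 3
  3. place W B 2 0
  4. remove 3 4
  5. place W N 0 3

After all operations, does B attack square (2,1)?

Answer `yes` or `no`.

Op 1: place BK@(3,4)
Op 2: place BQ@(3,3)
Op 3: place WB@(2,0)
Op 4: remove (3,4)
Op 5: place WN@(0,3)
Per-piece attacks for B:
  BQ@(3,3): attacks (3,4) (3,2) (3,1) (3,0) (4,3) (2,3) (1,3) (0,3) (4,4) (4,2) (2,4) (2,2) (1,1) (0,0) [ray(-1,0) blocked at (0,3)]
B attacks (2,1): no

Answer: no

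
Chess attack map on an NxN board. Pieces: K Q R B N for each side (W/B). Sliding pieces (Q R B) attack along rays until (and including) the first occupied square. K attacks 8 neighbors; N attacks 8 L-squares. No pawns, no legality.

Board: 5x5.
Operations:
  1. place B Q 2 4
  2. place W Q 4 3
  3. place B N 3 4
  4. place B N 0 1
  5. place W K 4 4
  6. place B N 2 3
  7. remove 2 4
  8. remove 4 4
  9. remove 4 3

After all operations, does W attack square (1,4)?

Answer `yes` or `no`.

Answer: no

Derivation:
Op 1: place BQ@(2,4)
Op 2: place WQ@(4,3)
Op 3: place BN@(3,4)
Op 4: place BN@(0,1)
Op 5: place WK@(4,4)
Op 6: place BN@(2,3)
Op 7: remove (2,4)
Op 8: remove (4,4)
Op 9: remove (4,3)
Per-piece attacks for W:
W attacks (1,4): no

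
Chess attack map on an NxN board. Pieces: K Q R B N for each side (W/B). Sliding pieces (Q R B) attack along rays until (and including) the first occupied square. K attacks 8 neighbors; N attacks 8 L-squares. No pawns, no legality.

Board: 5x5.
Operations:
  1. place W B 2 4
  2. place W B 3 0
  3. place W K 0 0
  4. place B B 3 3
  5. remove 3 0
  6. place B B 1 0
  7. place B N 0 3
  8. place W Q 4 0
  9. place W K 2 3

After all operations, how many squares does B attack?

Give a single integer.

Answer: 10

Derivation:
Op 1: place WB@(2,4)
Op 2: place WB@(3,0)
Op 3: place WK@(0,0)
Op 4: place BB@(3,3)
Op 5: remove (3,0)
Op 6: place BB@(1,0)
Op 7: place BN@(0,3)
Op 8: place WQ@(4,0)
Op 9: place WK@(2,3)
Per-piece attacks for B:
  BN@(0,3): attacks (2,4) (1,1) (2,2)
  BB@(1,0): attacks (2,1) (3,2) (4,3) (0,1)
  BB@(3,3): attacks (4,4) (4,2) (2,4) (2,2) (1,1) (0,0) [ray(-1,1) blocked at (2,4); ray(-1,-1) blocked at (0,0)]
Union (10 distinct): (0,0) (0,1) (1,1) (2,1) (2,2) (2,4) (3,2) (4,2) (4,3) (4,4)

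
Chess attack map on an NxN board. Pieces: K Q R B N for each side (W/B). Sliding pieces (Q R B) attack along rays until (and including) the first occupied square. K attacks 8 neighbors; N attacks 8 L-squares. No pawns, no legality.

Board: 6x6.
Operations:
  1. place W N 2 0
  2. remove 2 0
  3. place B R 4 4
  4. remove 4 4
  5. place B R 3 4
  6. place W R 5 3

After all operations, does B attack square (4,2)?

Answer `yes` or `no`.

Op 1: place WN@(2,0)
Op 2: remove (2,0)
Op 3: place BR@(4,4)
Op 4: remove (4,4)
Op 5: place BR@(3,4)
Op 6: place WR@(5,3)
Per-piece attacks for B:
  BR@(3,4): attacks (3,5) (3,3) (3,2) (3,1) (3,0) (4,4) (5,4) (2,4) (1,4) (0,4)
B attacks (4,2): no

Answer: no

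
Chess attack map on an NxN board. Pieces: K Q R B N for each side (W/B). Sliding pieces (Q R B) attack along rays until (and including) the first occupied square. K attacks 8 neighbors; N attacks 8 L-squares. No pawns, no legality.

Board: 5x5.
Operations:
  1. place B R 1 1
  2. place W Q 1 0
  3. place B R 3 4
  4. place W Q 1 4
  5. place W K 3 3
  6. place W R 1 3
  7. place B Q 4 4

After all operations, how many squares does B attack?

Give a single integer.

Op 1: place BR@(1,1)
Op 2: place WQ@(1,0)
Op 3: place BR@(3,4)
Op 4: place WQ@(1,4)
Op 5: place WK@(3,3)
Op 6: place WR@(1,3)
Op 7: place BQ@(4,4)
Per-piece attacks for B:
  BR@(1,1): attacks (1,2) (1,3) (1,0) (2,1) (3,1) (4,1) (0,1) [ray(0,1) blocked at (1,3); ray(0,-1) blocked at (1,0)]
  BR@(3,4): attacks (3,3) (4,4) (2,4) (1,4) [ray(0,-1) blocked at (3,3); ray(1,0) blocked at (4,4); ray(-1,0) blocked at (1,4)]
  BQ@(4,4): attacks (4,3) (4,2) (4,1) (4,0) (3,4) (3,3) [ray(-1,0) blocked at (3,4); ray(-1,-1) blocked at (3,3)]
Union (15 distinct): (0,1) (1,0) (1,2) (1,3) (1,4) (2,1) (2,4) (3,1) (3,3) (3,4) (4,0) (4,1) (4,2) (4,3) (4,4)

Answer: 15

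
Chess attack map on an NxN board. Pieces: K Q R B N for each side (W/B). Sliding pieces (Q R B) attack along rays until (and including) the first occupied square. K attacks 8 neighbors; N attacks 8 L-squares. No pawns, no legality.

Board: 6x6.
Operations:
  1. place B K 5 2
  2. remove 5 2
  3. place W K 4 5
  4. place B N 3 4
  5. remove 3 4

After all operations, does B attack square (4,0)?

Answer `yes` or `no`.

Answer: no

Derivation:
Op 1: place BK@(5,2)
Op 2: remove (5,2)
Op 3: place WK@(4,5)
Op 4: place BN@(3,4)
Op 5: remove (3,4)
Per-piece attacks for B:
B attacks (4,0): no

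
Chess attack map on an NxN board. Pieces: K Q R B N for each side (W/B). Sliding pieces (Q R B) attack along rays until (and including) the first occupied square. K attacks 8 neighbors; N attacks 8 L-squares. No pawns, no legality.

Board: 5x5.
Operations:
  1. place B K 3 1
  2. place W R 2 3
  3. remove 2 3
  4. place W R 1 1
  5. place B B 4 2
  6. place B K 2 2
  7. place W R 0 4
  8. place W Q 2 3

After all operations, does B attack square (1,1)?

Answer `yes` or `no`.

Op 1: place BK@(3,1)
Op 2: place WR@(2,3)
Op 3: remove (2,3)
Op 4: place WR@(1,1)
Op 5: place BB@(4,2)
Op 6: place BK@(2,2)
Op 7: place WR@(0,4)
Op 8: place WQ@(2,3)
Per-piece attacks for B:
  BK@(2,2): attacks (2,3) (2,1) (3,2) (1,2) (3,3) (3,1) (1,3) (1,1)
  BK@(3,1): attacks (3,2) (3,0) (4,1) (2,1) (4,2) (4,0) (2,2) (2,0)
  BB@(4,2): attacks (3,3) (2,4) (3,1) [ray(-1,-1) blocked at (3,1)]
B attacks (1,1): yes

Answer: yes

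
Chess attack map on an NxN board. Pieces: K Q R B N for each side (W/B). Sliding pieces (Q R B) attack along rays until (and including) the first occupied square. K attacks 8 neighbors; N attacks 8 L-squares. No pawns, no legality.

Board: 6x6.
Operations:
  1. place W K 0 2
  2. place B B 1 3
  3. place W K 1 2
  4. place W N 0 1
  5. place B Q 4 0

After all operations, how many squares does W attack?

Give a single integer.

Answer: 10

Derivation:
Op 1: place WK@(0,2)
Op 2: place BB@(1,3)
Op 3: place WK@(1,2)
Op 4: place WN@(0,1)
Op 5: place BQ@(4,0)
Per-piece attacks for W:
  WN@(0,1): attacks (1,3) (2,2) (2,0)
  WK@(0,2): attacks (0,3) (0,1) (1,2) (1,3) (1,1)
  WK@(1,2): attacks (1,3) (1,1) (2,2) (0,2) (2,3) (2,1) (0,3) (0,1)
Union (10 distinct): (0,1) (0,2) (0,3) (1,1) (1,2) (1,3) (2,0) (2,1) (2,2) (2,3)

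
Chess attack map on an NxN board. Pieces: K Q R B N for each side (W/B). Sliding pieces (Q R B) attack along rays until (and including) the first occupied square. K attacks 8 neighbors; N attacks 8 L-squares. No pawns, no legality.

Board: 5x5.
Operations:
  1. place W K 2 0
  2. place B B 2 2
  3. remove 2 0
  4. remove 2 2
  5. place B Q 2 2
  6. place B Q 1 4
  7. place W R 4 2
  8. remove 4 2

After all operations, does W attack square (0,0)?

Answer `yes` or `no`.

Answer: no

Derivation:
Op 1: place WK@(2,0)
Op 2: place BB@(2,2)
Op 3: remove (2,0)
Op 4: remove (2,2)
Op 5: place BQ@(2,2)
Op 6: place BQ@(1,4)
Op 7: place WR@(4,2)
Op 8: remove (4,2)
Per-piece attacks for W:
W attacks (0,0): no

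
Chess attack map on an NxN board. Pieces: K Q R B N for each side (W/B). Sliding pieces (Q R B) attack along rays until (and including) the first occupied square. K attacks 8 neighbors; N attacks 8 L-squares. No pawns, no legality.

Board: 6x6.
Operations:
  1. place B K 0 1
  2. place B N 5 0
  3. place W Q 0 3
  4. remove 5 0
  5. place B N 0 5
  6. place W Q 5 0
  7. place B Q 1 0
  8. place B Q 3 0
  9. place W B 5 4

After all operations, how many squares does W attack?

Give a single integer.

Op 1: place BK@(0,1)
Op 2: place BN@(5,0)
Op 3: place WQ@(0,3)
Op 4: remove (5,0)
Op 5: place BN@(0,5)
Op 6: place WQ@(5,0)
Op 7: place BQ@(1,0)
Op 8: place BQ@(3,0)
Op 9: place WB@(5,4)
Per-piece attacks for W:
  WQ@(0,3): attacks (0,4) (0,5) (0,2) (0,1) (1,3) (2,3) (3,3) (4,3) (5,3) (1,4) (2,5) (1,2) (2,1) (3,0) [ray(0,1) blocked at (0,5); ray(0,-1) blocked at (0,1); ray(1,-1) blocked at (3,0)]
  WQ@(5,0): attacks (5,1) (5,2) (5,3) (5,4) (4,0) (3,0) (4,1) (3,2) (2,3) (1,4) (0,5) [ray(0,1) blocked at (5,4); ray(-1,0) blocked at (3,0); ray(-1,1) blocked at (0,5)]
  WB@(5,4): attacks (4,5) (4,3) (3,2) (2,1) (1,0) [ray(-1,-1) blocked at (1,0)]
Union (22 distinct): (0,1) (0,2) (0,4) (0,5) (1,0) (1,2) (1,3) (1,4) (2,1) (2,3) (2,5) (3,0) (3,2) (3,3) (4,0) (4,1) (4,3) (4,5) (5,1) (5,2) (5,3) (5,4)

Answer: 22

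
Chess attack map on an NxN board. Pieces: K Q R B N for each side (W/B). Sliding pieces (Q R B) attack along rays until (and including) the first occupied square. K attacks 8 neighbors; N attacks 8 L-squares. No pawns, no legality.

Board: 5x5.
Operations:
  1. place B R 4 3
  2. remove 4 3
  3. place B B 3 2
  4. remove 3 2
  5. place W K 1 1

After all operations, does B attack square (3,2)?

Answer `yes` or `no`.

Op 1: place BR@(4,3)
Op 2: remove (4,3)
Op 3: place BB@(3,2)
Op 4: remove (3,2)
Op 5: place WK@(1,1)
Per-piece attacks for B:
B attacks (3,2): no

Answer: no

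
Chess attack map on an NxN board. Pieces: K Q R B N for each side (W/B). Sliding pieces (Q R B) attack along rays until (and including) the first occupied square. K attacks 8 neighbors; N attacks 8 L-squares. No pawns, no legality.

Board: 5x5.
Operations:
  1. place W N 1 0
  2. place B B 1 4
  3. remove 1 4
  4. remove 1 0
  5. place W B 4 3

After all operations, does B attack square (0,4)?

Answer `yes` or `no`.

Answer: no

Derivation:
Op 1: place WN@(1,0)
Op 2: place BB@(1,4)
Op 3: remove (1,4)
Op 4: remove (1,0)
Op 5: place WB@(4,3)
Per-piece attacks for B:
B attacks (0,4): no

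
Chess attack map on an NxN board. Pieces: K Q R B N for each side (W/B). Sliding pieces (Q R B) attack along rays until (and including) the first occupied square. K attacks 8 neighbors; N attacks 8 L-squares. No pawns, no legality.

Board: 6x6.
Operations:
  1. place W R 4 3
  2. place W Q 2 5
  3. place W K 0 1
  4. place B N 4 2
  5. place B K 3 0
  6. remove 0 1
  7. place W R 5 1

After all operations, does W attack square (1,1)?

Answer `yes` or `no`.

Answer: yes

Derivation:
Op 1: place WR@(4,3)
Op 2: place WQ@(2,5)
Op 3: place WK@(0,1)
Op 4: place BN@(4,2)
Op 5: place BK@(3,0)
Op 6: remove (0,1)
Op 7: place WR@(5,1)
Per-piece attacks for W:
  WQ@(2,5): attacks (2,4) (2,3) (2,2) (2,1) (2,0) (3,5) (4,5) (5,5) (1,5) (0,5) (3,4) (4,3) (1,4) (0,3) [ray(1,-1) blocked at (4,3)]
  WR@(4,3): attacks (4,4) (4,5) (4,2) (5,3) (3,3) (2,3) (1,3) (0,3) [ray(0,-1) blocked at (4,2)]
  WR@(5,1): attacks (5,2) (5,3) (5,4) (5,5) (5,0) (4,1) (3,1) (2,1) (1,1) (0,1)
W attacks (1,1): yes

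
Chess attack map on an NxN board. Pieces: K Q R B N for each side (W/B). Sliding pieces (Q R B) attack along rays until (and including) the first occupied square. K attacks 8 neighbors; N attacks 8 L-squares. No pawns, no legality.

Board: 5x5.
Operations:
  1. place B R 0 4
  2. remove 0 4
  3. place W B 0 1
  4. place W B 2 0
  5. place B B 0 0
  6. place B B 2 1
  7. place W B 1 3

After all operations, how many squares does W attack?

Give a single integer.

Op 1: place BR@(0,4)
Op 2: remove (0,4)
Op 3: place WB@(0,1)
Op 4: place WB@(2,0)
Op 5: place BB@(0,0)
Op 6: place BB@(2,1)
Op 7: place WB@(1,3)
Per-piece attacks for W:
  WB@(0,1): attacks (1,2) (2,3) (3,4) (1,0)
  WB@(1,3): attacks (2,4) (2,2) (3,1) (4,0) (0,4) (0,2)
  WB@(2,0): attacks (3,1) (4,2) (1,1) (0,2)
Union (12 distinct): (0,2) (0,4) (1,0) (1,1) (1,2) (2,2) (2,3) (2,4) (3,1) (3,4) (4,0) (4,2)

Answer: 12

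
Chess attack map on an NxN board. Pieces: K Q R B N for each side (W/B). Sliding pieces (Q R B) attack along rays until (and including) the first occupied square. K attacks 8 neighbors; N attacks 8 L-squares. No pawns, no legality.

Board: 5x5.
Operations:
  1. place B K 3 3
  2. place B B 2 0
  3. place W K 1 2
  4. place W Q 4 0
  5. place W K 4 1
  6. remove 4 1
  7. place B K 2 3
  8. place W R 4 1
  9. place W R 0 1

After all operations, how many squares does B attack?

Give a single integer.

Op 1: place BK@(3,3)
Op 2: place BB@(2,0)
Op 3: place WK@(1,2)
Op 4: place WQ@(4,0)
Op 5: place WK@(4,1)
Op 6: remove (4,1)
Op 7: place BK@(2,3)
Op 8: place WR@(4,1)
Op 9: place WR@(0,1)
Per-piece attacks for B:
  BB@(2,0): attacks (3,1) (4,2) (1,1) (0,2)
  BK@(2,3): attacks (2,4) (2,2) (3,3) (1,3) (3,4) (3,2) (1,4) (1,2)
  BK@(3,3): attacks (3,4) (3,2) (4,3) (2,3) (4,4) (4,2) (2,4) (2,2)
Union (15 distinct): (0,2) (1,1) (1,2) (1,3) (1,4) (2,2) (2,3) (2,4) (3,1) (3,2) (3,3) (3,4) (4,2) (4,3) (4,4)

Answer: 15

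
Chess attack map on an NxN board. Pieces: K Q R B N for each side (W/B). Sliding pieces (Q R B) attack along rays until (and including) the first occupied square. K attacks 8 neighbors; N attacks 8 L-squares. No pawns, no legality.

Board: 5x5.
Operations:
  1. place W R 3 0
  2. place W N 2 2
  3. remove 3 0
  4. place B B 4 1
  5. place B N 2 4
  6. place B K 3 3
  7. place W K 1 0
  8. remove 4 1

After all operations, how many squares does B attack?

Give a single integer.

Answer: 10

Derivation:
Op 1: place WR@(3,0)
Op 2: place WN@(2,2)
Op 3: remove (3,0)
Op 4: place BB@(4,1)
Op 5: place BN@(2,4)
Op 6: place BK@(3,3)
Op 7: place WK@(1,0)
Op 8: remove (4,1)
Per-piece attacks for B:
  BN@(2,4): attacks (3,2) (4,3) (1,2) (0,3)
  BK@(3,3): attacks (3,4) (3,2) (4,3) (2,3) (4,4) (4,2) (2,4) (2,2)
Union (10 distinct): (0,3) (1,2) (2,2) (2,3) (2,4) (3,2) (3,4) (4,2) (4,3) (4,4)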